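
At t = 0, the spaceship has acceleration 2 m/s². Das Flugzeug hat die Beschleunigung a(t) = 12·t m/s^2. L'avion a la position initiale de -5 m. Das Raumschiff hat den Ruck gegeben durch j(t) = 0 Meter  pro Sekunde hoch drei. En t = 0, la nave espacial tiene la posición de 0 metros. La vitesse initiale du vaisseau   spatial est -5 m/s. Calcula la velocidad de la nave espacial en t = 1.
Debemos encontrar la antiderivada de nuestra ecuación de la sacudida j(t) = 0 2 veces. La antiderivada de la sacudida es la aceleración. Usando a(0) = 2, obtenemos a(t) = 2. La integral de la aceleración es la velocidad. Usando v(0) = -5, obtenemos v(t) = 2·t - 5. Tenemos la velocidad v(t) = 2·t - 5. Sustituyendo t = 1: v(1) = -3.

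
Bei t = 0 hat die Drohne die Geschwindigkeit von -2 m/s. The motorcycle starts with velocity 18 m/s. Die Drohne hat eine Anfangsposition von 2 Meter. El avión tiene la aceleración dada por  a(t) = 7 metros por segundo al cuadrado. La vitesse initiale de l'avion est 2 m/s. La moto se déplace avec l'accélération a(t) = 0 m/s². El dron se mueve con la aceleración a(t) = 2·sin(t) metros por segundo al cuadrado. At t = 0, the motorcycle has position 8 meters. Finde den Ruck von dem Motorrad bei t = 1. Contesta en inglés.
Starting from acceleration a(t) = 0, we take 1 derivative. Taking d/dt of a(t), we find j(t) = 0. From the given jerk equation j(t) = 0, we substitute t = 1 to get j = 0.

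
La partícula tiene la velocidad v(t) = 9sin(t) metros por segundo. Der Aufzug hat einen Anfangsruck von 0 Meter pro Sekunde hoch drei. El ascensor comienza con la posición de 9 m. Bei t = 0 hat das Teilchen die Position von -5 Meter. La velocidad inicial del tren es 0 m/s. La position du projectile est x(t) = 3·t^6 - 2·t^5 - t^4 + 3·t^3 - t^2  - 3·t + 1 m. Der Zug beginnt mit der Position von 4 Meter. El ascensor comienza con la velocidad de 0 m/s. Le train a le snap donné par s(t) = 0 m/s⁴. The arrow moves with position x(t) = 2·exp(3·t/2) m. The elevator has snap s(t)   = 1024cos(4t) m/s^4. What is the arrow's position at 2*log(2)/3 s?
We have position x(t) = 2·exp(3·t/2). Substituting t = 2*log(2)/3: x(2*log(2)/3) = 4.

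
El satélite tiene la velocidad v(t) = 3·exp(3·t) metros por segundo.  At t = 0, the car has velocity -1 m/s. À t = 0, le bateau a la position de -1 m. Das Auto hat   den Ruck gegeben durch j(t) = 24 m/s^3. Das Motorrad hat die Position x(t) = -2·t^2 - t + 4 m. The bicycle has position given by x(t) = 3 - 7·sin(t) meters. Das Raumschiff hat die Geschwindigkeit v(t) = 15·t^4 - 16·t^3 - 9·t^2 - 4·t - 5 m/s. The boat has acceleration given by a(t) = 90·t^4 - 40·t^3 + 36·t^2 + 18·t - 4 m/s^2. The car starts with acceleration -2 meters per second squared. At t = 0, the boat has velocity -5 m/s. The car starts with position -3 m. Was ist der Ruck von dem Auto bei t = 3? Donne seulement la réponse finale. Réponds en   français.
À t = 3, j = 24.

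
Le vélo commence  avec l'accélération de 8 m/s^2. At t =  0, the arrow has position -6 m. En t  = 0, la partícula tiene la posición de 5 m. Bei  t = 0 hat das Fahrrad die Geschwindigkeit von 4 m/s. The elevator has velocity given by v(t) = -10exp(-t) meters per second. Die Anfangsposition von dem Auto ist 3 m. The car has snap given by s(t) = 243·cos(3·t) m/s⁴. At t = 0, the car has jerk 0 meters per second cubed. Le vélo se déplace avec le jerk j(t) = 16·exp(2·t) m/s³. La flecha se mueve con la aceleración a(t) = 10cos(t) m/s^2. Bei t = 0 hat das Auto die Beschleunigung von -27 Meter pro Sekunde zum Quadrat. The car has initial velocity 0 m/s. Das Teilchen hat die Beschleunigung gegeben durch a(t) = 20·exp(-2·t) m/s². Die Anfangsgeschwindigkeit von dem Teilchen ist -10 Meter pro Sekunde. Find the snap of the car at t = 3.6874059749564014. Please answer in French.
De l'équation du snap s(t) = 243·cos(3·t), nous substituons t = 3.6874059749564014 pour obtenir s = 16.1824189584399.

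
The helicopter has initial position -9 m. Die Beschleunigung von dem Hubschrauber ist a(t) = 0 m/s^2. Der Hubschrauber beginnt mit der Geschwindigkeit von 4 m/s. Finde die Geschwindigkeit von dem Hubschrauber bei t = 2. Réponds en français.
Pour résoudre ceci, nous devons prendre 1 intégrale de notre équation de l'accélération a(t) = 0. L'intégrale de l'accélération est la vitesse. En utilisant v(0) = 4, nous obtenons v(t) = 4. En utilisant v(t) = 4 et en substituant t = 2, nous trouvons v = 4.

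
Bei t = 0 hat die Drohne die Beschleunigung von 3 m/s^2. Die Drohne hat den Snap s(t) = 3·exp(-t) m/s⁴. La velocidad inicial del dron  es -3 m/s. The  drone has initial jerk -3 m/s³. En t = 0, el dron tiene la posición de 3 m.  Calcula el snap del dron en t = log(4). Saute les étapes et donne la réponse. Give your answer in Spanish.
En t = log(4), s = 3/4.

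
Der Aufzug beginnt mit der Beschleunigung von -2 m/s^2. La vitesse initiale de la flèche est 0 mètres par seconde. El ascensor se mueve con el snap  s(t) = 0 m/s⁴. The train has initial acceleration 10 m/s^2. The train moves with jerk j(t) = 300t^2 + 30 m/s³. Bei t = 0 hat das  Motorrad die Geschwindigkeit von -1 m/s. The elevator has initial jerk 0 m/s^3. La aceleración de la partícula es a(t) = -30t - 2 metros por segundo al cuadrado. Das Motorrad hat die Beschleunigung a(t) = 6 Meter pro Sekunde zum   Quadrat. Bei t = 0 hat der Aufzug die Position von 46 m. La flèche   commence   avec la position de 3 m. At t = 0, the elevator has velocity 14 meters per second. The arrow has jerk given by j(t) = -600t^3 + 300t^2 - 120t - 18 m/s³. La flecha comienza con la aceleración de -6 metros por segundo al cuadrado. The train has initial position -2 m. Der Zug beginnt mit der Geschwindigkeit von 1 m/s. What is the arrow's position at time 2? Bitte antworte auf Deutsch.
Um dies zu lösen, müssen wir 3 Integrale unserer Gleichung für den Ruck j(t) = -600·t^3 + 300·t^2 - 120·t - 18 finden. Durch Integration von dem Ruck und Verwendung der Anfangsbedingung a(0) = -6, erhalten wir a(t) = -150·t^4 + 100·t^3 - 60·t^2 - 18·t - 6. Mit ∫a(t)dt und Anwendung von v(0) = 0, finden wir v(t) = t·(-30·t^4 + 25·t^3 - 20·t^2 - 9·t - 6). Die Stammfunktion von der Geschwindigkeit, mit x(0) = 3, ergibt die Position: x(t) = -5·t^6 + 5·t^5 - 5·t^4 - 3·t^3 - 3·t^2 + 3. Mit x(t) = -5·t^6 + 5·t^5 - 5·t^4 - 3·t^3 - 3·t^2 + 3 und Einsetzen von t = 2, finden wir x = -273.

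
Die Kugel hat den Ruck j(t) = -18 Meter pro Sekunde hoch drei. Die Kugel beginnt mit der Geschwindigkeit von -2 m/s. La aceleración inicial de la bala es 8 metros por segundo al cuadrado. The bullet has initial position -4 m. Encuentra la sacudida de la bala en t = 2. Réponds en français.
De l'équation du jerk j(t) = -18, nous substituons t = 2 pour obtenir j = -18.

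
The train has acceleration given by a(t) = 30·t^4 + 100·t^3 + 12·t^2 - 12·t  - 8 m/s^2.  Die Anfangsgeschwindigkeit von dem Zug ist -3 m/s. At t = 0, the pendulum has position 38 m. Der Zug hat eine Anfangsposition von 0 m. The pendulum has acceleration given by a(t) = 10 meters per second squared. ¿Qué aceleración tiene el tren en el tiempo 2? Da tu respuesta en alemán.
Mit a(t) = 30·t^4 + 100·t^3 + 12·t^2 - 12·t - 8 und Einsetzen von t = 2, finden wir a = 1296.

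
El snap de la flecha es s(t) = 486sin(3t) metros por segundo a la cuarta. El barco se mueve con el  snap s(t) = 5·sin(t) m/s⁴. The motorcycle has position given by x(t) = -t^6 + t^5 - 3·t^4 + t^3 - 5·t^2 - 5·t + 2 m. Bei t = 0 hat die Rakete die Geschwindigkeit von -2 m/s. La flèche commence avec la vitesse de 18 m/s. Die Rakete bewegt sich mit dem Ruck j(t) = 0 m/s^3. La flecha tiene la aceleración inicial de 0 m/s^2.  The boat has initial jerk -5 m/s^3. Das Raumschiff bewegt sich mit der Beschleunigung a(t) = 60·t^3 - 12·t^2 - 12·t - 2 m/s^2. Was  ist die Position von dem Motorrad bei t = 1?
Aus der Gleichung für die Position x(t) = -t^6 + t^5 - 3·t^4 + t^3 - 5·t^2 - 5·t + 2, setzen wir t = 1 ein und erhalten x = -10.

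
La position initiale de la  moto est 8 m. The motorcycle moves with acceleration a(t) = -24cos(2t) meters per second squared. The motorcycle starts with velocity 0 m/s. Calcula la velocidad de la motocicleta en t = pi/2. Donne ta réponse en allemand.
Wir müssen unsere Gleichung für die Beschleunigung a(t) = -24·cos(2·t) 1-mal integrieren. Mit ∫a(t)dt und Anwendung von v(0) = 0, finden wir v(t) = -12·sin(2·t). Aus der Gleichung für die Geschwindigkeit v(t) = -12·sin(2·t), setzen wir t = pi/2 ein und erhalten v = 0.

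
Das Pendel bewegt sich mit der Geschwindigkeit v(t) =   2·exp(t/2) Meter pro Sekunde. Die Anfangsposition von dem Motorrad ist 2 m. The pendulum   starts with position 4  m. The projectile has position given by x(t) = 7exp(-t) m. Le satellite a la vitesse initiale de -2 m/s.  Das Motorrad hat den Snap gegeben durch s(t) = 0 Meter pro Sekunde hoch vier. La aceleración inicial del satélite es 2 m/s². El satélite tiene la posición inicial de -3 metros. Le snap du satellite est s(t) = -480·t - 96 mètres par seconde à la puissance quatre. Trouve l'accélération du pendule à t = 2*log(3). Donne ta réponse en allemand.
Um dies zu lösen, müssen wir 1 Ableitung unserer Gleichung für die Geschwindigkeit v(t) = 2·exp(t/2) nehmen. Die Ableitung von der Geschwindigkeit ergibt die Beschleunigung: a(t) = exp(t/2). Aus der Gleichung für die Beschleunigung a(t) = exp(t/2), setzen wir t = 2*log(3) ein und erhalten a = 3.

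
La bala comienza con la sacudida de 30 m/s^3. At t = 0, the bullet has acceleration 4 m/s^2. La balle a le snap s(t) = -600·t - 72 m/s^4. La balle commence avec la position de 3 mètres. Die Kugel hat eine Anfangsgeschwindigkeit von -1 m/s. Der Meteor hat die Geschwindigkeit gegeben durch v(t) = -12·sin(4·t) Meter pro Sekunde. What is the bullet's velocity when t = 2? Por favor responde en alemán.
Um dies zu lösen, müssen wir 3 Integrale unserer Gleichung für den Snap s(t) = -600·t - 72 finden. Mit ∫s(t)dt und Anwendung von j(0) = 30, finden wir j(t) = -300·t^2 - 72·t + 30. Das Integral von dem Ruck, mit a(0) = 4, ergibt die Beschleunigung: a(t) = -100·t^3 - 36·t^2 + 30·t + 4. Durch Integration von der Beschleunigung und Verwendung der Anfangsbedingung v(0) = -1, erhalten wir v(t) = -25·t^4 - 12·t^3 + 15·t^2 + 4·t - 1. Aus der Gleichung für die Geschwindigkeit v(t) = -25·t^4 - 12·t^3 + 15·t^2 + 4·t - 1, setzen wir t = 2 ein und erhalten v = -429.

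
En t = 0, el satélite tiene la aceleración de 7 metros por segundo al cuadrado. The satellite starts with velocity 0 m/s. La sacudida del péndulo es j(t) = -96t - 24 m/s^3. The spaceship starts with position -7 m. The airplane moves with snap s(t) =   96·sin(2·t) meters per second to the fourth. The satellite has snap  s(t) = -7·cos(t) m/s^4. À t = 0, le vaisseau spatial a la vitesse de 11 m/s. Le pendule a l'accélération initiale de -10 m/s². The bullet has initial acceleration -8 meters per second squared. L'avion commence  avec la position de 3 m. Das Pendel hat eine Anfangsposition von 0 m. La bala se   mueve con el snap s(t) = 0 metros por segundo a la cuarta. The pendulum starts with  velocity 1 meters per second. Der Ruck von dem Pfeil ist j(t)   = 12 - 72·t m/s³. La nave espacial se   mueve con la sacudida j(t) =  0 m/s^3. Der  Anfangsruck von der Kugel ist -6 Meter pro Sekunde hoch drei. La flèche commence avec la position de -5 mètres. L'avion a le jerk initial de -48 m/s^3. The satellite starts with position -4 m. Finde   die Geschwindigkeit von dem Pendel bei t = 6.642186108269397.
Ausgehend von dem Ruck j(t) = -96·t - 24, nehmen wir 2 Integrale. Durch Integration von dem Ruck und Verwendung der Anfangsbedingung a(0) = -10, erhalten wir a(t) = -48·t^2 - 24·t - 10. Durch Integration von der Beschleunigung und Verwendung der Anfangsbedingung v(0) = 1, erhalten wir v(t) = -16·t^3 - 12·t^2 - 10·t + 1. Aus der Gleichung für die Geschwindigkeit v(t) = -16·t^3 - 12·t^2 - 10·t + 1, setzen wir t = 6.642186108269397 ein und erhalten v = -5283.55258667690.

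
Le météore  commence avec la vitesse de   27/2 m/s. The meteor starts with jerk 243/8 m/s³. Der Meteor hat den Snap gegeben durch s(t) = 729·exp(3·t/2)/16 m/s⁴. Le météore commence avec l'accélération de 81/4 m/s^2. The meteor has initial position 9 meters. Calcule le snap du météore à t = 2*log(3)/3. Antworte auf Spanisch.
Usando s(t) = 729·exp(3·t/2)/16 y sustituyendo t = 2*log(3)/3, encontramos s = 2187/16.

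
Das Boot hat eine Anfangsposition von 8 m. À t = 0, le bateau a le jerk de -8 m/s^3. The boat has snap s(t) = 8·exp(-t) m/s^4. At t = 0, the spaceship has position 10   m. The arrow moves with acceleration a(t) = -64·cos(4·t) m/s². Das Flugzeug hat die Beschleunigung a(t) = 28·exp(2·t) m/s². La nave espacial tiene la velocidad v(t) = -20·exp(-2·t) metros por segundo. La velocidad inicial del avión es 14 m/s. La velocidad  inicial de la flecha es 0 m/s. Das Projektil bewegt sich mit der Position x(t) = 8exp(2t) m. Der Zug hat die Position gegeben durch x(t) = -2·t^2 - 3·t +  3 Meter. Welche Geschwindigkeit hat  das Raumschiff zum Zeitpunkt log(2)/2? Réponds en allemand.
Wir haben die Geschwindigkeit v(t) = -20·exp(-2·t). Durch Einsetzen von t = log(2)/2: v(log(2)/2) = -10.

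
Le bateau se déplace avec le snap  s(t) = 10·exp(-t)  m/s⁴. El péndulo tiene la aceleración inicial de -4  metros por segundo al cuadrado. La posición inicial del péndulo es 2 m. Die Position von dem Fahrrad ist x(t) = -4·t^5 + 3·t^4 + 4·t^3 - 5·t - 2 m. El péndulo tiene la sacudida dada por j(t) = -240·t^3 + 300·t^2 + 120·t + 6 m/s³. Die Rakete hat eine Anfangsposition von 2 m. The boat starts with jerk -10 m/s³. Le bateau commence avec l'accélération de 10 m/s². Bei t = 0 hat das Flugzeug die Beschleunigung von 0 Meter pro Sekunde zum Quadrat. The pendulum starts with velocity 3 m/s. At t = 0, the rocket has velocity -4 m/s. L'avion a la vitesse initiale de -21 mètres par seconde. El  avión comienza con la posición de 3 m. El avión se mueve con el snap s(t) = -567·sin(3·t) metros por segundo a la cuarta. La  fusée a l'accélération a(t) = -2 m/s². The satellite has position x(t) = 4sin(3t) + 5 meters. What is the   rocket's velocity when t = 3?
To find the answer, we compute 1 integral of a(t) = -2. Finding the integral of a(t) and using v(0) = -4: v(t) = -2·t - 4. Using v(t) = -2·t - 4 and substituting t = 3, we find v = -10.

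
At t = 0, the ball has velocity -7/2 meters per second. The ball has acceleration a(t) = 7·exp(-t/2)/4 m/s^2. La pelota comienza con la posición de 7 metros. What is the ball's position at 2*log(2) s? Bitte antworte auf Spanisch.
Debemos encontrar la antiderivada de nuestra ecuación de la aceleración a(t) = 7·exp(-t/2)/4 2 veces. La antiderivada de la aceleración, con v(0) = -7/2, da la velocidad: v(t) = -7·exp(-t/2)/2. Integrando la velocidad y usando la condición inicial x(0) = 7, obtenemos x(t) = 7·exp(-t/2). Usando x(t) = 7·exp(-t/2) y sustituyendo t = 2*log(2), encontramos x = 7/2.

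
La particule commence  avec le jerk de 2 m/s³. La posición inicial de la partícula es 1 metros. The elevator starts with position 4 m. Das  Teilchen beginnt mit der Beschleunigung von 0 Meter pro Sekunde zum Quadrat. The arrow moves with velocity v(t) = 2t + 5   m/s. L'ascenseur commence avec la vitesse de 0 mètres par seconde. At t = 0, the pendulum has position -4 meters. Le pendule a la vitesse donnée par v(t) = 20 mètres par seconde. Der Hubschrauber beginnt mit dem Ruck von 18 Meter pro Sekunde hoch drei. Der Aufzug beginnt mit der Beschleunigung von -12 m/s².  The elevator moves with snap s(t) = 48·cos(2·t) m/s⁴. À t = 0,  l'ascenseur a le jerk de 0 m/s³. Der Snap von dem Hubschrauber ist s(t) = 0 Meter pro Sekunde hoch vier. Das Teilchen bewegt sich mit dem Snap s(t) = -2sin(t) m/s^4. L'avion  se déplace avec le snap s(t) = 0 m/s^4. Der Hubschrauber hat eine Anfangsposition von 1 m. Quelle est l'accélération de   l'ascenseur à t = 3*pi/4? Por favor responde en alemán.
Wir müssen unsere Gleichung für den Snap s(t) = 48·cos(2·t) 2-mal integrieren. Die Stammfunktion von dem Snap ist der Ruck. Mit j(0) = 0 erhalten wir j(t) = 24·sin(2·t). Die Stammfunktion von dem Ruck, mit a(0) = -12, ergibt die Beschleunigung: a(t) = -12·cos(2·t). Aus der Gleichung für die Beschleunigung a(t) = -12·cos(2·t), setzen wir t = 3*pi/4 ein und erhalten a = 0.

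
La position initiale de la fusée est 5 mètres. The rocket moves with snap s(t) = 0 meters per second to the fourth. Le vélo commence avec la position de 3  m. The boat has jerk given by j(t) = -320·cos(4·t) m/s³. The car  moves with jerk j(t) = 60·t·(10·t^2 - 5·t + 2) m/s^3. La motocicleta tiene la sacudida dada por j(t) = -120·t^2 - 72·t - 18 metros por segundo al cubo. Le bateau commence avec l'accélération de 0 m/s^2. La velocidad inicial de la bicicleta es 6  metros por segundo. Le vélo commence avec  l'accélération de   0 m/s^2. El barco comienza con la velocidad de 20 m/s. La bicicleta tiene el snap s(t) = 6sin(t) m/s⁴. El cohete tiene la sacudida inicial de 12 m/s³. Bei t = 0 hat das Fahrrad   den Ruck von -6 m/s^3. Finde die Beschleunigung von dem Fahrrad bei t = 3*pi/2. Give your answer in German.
Wir müssen die Stammfunktion unserer Gleichung für den Snap s(t) = 6·sin(t) 2-mal finden. Das Integral von dem Snap, mit j(0) = -6, ergibt den Ruck: j(t) = -6·cos(t). Die Stammfunktion von dem Ruck ist die Beschleunigung. Mit a(0) = 0 erhalten wir a(t) = -6·sin(t). Aus der Gleichung für die Beschleunigung a(t) = -6·sin(t), setzen wir t = 3*pi/2 ein und erhalten a = 6.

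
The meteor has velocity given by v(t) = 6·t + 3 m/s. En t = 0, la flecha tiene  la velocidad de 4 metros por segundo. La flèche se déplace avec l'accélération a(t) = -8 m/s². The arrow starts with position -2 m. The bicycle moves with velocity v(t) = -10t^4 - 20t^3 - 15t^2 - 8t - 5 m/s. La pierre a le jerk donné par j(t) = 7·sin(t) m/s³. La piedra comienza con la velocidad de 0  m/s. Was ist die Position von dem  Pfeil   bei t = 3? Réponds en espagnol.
Partiendo de la aceleración a(t) = -8, tomamos 2 integrales. Integrando la aceleración y usando la condición inicial v(0) = 4, obtenemos v(t) = 4 - 8·t. Integrando la velocidad y usando la condición inicial x(0) = -2, obtenemos x(t) = -4·t^2 + 4·t - 2. Tenemos la posición x(t) = -4·t^2 + 4·t - 2. Sustituyendo t = 3: x(3) = -26.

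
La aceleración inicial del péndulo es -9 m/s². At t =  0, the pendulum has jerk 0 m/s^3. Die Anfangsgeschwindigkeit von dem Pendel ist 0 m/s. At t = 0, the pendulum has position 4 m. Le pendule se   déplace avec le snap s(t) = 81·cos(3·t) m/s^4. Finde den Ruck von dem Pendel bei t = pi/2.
Ausgehend von dem Snap s(t) = 81·cos(3·t), nehmen wir 1 Integral. Durch Integration von dem Snap und Verwendung der Anfangsbedingung j(0) = 0, erhalten wir j(t) = 27·sin(3·t). Mit j(t) = 27·sin(3·t) und Einsetzen von t = pi/2, finden wir j = -27.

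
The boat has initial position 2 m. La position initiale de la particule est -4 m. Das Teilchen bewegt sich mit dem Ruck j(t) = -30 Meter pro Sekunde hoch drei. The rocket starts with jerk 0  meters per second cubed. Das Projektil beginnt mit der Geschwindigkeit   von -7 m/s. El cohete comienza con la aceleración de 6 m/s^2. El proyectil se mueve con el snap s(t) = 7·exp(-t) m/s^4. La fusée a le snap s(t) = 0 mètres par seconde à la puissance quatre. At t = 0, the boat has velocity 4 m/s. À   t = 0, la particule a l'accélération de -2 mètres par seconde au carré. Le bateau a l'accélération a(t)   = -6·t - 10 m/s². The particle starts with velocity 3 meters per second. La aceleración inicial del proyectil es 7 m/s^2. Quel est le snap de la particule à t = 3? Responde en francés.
Pour résoudre ceci, nous devons prendre 1 dérivée de notre équation du jerk j(t) = -30. En dérivant le jerk, nous obtenons le snap: s(t) = 0. Nous avons le snap s(t) = 0. En substituant t = 3: s(3) = 0.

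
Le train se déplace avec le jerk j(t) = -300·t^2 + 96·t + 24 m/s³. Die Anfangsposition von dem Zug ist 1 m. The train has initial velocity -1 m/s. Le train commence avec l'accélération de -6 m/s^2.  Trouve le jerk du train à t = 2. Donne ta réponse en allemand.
Mit j(t) = -300·t^2 + 96·t + 24 und Einsetzen von t = 2, finden wir j = -984.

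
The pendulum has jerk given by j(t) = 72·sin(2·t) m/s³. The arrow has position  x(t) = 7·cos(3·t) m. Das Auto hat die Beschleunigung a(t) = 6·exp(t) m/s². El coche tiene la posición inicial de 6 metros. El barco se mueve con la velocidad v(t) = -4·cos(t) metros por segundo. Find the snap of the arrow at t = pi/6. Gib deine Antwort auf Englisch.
We must differentiate our position equation x(t) = 7·cos(3·t) 4 times. Taking d/dt of x(t), we find v(t) = -21·sin(3·t). Taking d/dt of v(t), we find a(t) = -63·cos(3·t). The derivative of acceleration gives jerk: j(t) = 189·sin(3·t). The derivative of jerk gives snap: s(t) = 567·cos(3·t). Using s(t) = 567·cos(3·t) and substituting t = pi/6, we find s = 0.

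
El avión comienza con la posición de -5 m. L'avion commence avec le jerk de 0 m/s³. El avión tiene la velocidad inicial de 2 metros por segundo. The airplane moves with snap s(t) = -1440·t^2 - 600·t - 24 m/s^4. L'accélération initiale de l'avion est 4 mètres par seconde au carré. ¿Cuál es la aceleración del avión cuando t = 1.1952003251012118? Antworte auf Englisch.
We need to integrate our snap equation s(t) = -1440·t^2 - 600·t - 24 2 times. The antiderivative of snap is jerk. Using j(0) = 0, we get j(t) = 12·t·(-40·t^2 - 25·t - 2). Taking ∫j(t)dt and applying a(0) = 4, we find a(t) = -120·t^4 - 100·t^3 - 12·t^2 + 4. From the given acceleration equation a(t) = -120·t^4 - 100·t^3 - 12·t^2 + 4, we substitute t = 1.1952003251012118 to get a = -428.751647132593.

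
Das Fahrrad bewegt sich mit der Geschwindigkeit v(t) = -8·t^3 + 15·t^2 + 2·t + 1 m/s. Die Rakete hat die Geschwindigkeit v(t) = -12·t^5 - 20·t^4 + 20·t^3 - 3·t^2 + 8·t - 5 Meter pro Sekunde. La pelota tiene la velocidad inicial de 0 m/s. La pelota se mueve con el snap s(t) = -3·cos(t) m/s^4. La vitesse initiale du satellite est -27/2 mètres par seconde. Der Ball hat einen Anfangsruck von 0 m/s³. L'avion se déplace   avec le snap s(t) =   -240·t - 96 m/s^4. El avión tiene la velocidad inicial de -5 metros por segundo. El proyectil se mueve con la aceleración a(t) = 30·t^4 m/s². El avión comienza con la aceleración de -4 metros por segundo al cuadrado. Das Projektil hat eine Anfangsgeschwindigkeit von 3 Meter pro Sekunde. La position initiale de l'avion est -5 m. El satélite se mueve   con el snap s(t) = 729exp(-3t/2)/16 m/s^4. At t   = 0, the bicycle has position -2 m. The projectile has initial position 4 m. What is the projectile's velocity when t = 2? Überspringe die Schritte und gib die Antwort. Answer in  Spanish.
La velocidad en t = 2 es v = 195.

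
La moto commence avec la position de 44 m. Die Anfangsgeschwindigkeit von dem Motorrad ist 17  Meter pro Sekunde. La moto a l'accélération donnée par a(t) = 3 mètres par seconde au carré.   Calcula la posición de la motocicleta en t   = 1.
Debemos encontrar la antiderivada de nuestra ecuación de la aceleración a(t) = 3 2 veces. La antiderivada de la aceleración, con v(0) = 17, da la velocidad: v(t) = 3·t + 17. Tomando ∫v(t)dt y aplicando x(0) = 44, encontramos x(t) = 3·t^2/2 + 17·t + 44. De la ecuación de la posición x(t) = 3·t^2/2 + 17·t + 44, sustituimos t = 1 para obtener x = 125/2.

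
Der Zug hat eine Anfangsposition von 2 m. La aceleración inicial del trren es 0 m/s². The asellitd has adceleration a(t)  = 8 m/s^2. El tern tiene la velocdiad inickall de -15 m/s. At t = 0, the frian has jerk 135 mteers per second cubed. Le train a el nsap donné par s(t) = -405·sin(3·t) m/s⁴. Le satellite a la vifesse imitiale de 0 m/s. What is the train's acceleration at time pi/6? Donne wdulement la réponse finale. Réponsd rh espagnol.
En t = pi/6, a = 45.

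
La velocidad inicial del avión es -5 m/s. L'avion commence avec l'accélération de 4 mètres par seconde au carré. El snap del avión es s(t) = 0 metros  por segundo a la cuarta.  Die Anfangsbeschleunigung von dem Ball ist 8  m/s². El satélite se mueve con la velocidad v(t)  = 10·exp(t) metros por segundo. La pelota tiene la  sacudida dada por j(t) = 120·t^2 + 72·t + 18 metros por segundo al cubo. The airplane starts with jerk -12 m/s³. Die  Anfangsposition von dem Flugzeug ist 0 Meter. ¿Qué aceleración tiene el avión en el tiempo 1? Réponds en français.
Nous devons intégrer notre équation du snap s(t) = 0 2 fois. En prenant ∫s(t)dt et en appliquant j(0) = -12, nous trouvons j(t) = -12. La primitive du jerk, avec a(0) = 4, donne l'accélération: a(t) = 4 - 12·t. En utilisant a(t) = 4 - 12·t et en substituant t = 1, nous trouvons a = -8.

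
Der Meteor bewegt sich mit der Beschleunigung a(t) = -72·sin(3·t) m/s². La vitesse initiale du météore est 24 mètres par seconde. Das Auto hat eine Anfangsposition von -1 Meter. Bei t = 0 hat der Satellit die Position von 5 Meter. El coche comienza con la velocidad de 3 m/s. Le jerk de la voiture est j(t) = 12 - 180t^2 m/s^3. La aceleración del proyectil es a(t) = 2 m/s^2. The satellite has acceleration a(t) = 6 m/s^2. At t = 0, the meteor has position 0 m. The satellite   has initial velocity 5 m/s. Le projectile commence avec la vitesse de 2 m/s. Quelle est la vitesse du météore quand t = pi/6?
En partant de l'accélération a(t) = -72·sin(3·t), nous prenons 1 intégrale. La primitive de l'accélération, avec v(0) = 24, donne la vitesse: v(t) = 24·cos(3·t). De l'équation de la vitesse v(t) = 24·cos(3·t), nous substituons t = pi/6 pour obtenir v = 0.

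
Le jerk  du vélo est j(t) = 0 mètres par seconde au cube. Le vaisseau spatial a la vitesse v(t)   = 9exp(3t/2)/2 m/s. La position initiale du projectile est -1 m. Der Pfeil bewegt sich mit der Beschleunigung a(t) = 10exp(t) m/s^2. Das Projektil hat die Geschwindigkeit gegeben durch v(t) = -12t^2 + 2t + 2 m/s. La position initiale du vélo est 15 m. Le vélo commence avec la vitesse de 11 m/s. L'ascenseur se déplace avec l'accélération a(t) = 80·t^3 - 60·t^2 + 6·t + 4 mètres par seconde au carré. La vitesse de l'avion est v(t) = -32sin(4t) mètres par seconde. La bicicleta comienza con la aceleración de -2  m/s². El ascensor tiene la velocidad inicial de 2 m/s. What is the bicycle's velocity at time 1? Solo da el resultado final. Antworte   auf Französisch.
La réponse est 9.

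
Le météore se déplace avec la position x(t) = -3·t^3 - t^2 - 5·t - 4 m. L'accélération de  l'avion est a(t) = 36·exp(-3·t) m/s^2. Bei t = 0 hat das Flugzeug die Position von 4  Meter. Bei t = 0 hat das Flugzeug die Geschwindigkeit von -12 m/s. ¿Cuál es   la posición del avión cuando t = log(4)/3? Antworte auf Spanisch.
Para resolver esto, necesitamos tomar 2 antiderivadas de nuestra ecuación de la aceleración a(t) = 36·exp(-3·t). La integral de la aceleración, con v(0) = -12, da la velocidad: v(t) = -12·exp(-3·t). La integral de la velocidad es la posición. Usando x(0) = 4, obtenemos x(t) = 4·exp(-3·t). Tenemos la posición x(t) = 4·exp(-3·t). Sustituyendo t = log(4)/3: x(log(4)/3) = 1.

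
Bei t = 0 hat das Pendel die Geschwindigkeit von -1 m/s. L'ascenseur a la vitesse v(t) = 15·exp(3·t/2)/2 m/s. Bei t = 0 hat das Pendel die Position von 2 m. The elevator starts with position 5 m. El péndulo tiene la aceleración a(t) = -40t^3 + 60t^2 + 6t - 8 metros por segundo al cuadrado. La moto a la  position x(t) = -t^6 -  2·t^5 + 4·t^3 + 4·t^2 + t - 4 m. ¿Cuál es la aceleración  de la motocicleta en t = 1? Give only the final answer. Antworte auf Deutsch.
Bei t = 1, a = -38.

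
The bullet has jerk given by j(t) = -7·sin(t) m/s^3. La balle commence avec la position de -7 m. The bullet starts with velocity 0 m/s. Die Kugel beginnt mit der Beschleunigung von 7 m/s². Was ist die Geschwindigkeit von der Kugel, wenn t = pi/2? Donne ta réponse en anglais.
To find the answer, we compute 2 integrals of j(t) = -7·sin(t). The antiderivative of jerk is acceleration. Using a(0) = 7, we get a(t) = 7·cos(t). Finding the antiderivative of a(t) and using v(0) = 0: v(t) = 7·sin(t). From the given velocity equation v(t) = 7·sin(t), we substitute t = pi/2 to get v = 7.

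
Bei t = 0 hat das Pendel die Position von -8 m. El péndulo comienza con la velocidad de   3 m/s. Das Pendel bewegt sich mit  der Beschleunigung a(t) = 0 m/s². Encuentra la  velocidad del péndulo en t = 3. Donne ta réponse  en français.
Nous devons intégrer notre équation de l'accélération a(t) = 0 1 fois. La primitive de l'accélération, avec v(0) = 3, donne la vitesse: v(t) = 3. De l'équation de la vitesse v(t) = 3, nous substituons t = 3 pour obtenir v = 3.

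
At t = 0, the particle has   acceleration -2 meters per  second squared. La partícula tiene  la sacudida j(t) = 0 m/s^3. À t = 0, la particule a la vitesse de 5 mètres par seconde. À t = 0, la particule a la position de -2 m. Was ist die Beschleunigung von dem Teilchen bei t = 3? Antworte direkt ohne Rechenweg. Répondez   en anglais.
At t = 3, a = -2.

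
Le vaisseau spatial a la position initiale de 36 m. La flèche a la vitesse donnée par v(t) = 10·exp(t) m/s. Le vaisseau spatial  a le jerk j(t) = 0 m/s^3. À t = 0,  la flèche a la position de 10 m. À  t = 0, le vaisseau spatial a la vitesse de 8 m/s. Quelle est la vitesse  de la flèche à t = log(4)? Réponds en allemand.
Aus der Gleichung für die Geschwindigkeit v(t) = 10·exp(t), setzen wir t = log(4) ein und erhalten v = 40.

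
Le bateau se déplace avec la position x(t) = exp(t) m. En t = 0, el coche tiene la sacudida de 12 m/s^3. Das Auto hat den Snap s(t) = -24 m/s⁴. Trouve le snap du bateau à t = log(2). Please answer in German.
Wir müssen unsere Gleichung für die Position x(t) = exp(t) 4-mal ableiten. Die Ableitung von der Position ergibt die Geschwindigkeit: v(t) = exp(t). Die Ableitung von der Geschwindigkeit ergibt die Beschleunigung: a(t) = exp(t). Die Ableitung von der Beschleunigung ergibt den Ruck: j(t) = exp(t). Mit d/dt von j(t) finden wir s(t) = exp(t). Mit s(t) = exp(t) und Einsetzen von t = log(2), finden wir s = 2.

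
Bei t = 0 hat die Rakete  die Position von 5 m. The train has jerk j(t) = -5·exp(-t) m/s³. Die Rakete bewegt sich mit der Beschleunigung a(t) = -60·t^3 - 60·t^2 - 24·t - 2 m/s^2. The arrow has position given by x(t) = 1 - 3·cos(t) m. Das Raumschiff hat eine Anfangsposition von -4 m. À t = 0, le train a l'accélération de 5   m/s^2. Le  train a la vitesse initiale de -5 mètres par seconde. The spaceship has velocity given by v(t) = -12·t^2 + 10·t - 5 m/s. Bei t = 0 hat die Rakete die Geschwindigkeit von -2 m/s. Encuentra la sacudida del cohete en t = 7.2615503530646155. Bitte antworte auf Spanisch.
Partiendo de la aceleración a(t) = -60·t^3 - 60·t^2 - 24·t - 2, tomamos 1 derivada. Tomando d/dt de a(t), encontramos j(t) = -180·t^2 - 120·t - 24. Tenemos la sacudida j(t) = -180·t^2 - 120·t - 24. Sustituyendo t = 7.2615503530646155: j(7.2615503530646155) = -10386.8064777845.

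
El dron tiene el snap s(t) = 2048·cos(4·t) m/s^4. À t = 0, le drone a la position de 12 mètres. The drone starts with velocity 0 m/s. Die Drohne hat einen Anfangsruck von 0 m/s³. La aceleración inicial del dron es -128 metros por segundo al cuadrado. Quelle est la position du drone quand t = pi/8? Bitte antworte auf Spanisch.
Partiendo del snap s(t) = 2048·cos(4·t), tomamos 4 integrales. La antiderivada del snap, con j(0) = 0, da la sacudida: j(t) = 512·sin(4·t). La antiderivada de la sacudida, con a(0) = -128, da la aceleración: a(t) = -128·cos(4·t). La integral de la aceleración, con v(0) = 0, da la velocidad: v(t) = -32·sin(4·t). La integral de la velocidad es la posición. Usando x(0) = 12, obtenemos x(t) = 8·cos(4·t) + 4. De la ecuación de la posición x(t) = 8·cos(4·t) + 4, sustituimos t = pi/8 para obtener x = 4.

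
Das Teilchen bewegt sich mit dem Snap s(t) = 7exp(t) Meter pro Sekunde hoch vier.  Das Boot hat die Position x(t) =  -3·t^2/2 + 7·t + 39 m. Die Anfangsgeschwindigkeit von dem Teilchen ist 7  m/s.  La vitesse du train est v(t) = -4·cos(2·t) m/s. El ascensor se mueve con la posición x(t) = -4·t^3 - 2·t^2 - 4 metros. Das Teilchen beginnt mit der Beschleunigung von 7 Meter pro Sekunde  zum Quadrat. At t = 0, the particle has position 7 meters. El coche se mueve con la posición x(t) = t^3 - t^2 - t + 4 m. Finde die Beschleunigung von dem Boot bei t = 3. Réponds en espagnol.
Debemos derivar nuestra ecuación de la posición x(t) = -3·t^2/2 + 7·t + 39 2 veces. Derivando la posición, obtenemos la velocidad: v(t) = 7 - 3·t. Derivando la velocidad, obtenemos la aceleración: a(t) = -3. Usando a(t) = -3 y sustituyendo t = 3, encontramos a = -3.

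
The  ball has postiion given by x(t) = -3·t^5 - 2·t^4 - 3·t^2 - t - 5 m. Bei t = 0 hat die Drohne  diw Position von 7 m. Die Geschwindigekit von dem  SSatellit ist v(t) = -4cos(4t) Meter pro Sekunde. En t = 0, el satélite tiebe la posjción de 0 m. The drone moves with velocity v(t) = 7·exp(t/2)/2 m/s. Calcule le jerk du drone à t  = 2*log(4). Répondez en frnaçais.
Nous devons dériver notre équation de la vitesse v(t) = 7·exp(t/2)/2 2 fois. En prenant d/dt de v(t), nous trouvons a(t) = 7·exp(t/2)/4. En prenant d/dt de a(t), nous trouvons j(t) = 7·exp(t/2)/8. En utilisant j(t) = 7·exp(t/2)/8 et en substituant t = 2*log(4), nous trouvons j = 7/2.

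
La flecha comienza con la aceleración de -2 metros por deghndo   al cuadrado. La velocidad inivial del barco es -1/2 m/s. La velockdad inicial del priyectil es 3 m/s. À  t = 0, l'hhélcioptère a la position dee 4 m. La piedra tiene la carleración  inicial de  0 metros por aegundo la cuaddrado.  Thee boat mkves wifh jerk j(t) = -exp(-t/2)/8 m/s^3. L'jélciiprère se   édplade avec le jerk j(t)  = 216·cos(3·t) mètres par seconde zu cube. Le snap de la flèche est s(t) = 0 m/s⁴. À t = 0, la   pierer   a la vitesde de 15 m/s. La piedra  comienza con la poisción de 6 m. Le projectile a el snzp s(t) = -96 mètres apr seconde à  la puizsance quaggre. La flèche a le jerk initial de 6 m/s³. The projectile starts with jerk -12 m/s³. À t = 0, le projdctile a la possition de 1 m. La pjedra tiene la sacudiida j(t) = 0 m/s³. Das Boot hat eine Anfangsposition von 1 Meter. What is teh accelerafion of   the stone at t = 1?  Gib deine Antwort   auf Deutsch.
Wir müssen die Stammfunktion unserer Gleichung für den Ruck j(t) = 0 1-mal finden. Durch Integration von dem Ruck und Verwendung der Anfangsbedingung a(0) = 0, erhalten wir a(t) = 0. Wir haben die Beschleunigung a(t) = 0. Durch Einsetzen von t = 1: a(1) = 0.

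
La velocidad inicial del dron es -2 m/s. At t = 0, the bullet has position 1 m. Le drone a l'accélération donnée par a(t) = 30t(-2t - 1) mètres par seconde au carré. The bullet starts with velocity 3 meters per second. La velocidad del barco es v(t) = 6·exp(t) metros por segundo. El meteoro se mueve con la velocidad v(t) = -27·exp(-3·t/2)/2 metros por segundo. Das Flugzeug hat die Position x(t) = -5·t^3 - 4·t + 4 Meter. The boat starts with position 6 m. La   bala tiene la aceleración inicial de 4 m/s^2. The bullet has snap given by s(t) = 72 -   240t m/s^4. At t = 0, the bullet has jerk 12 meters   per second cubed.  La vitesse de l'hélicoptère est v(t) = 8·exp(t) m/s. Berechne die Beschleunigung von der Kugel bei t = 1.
Wir müssen das Integral unserer Gleichung für den Snap s(t) = 72 - 240·t 2-mal finden. Mit ∫s(t)dt und Anwendung von j(0) = 12, finden wir j(t) = -120·t^2 + 72·t + 12. Das Integral von dem Ruck, mit a(0) = 4, ergibt die Beschleunigung: a(t) = -40·t^3 + 36·t^2 + 12·t + 4. Aus der Gleichung für die Beschleunigung a(t) = -40·t^3 + 36·t^2 + 12·t + 4, setzen wir t = 1 ein und erhalten a = 12.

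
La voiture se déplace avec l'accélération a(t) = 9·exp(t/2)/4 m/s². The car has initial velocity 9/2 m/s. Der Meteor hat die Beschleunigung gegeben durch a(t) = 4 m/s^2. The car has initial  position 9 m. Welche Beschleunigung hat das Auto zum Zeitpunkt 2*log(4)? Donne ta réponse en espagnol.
De la ecuación de la aceleración a(t) = 9·exp(t/2)/4, sustituimos t = 2*log(4) para obtener a = 9.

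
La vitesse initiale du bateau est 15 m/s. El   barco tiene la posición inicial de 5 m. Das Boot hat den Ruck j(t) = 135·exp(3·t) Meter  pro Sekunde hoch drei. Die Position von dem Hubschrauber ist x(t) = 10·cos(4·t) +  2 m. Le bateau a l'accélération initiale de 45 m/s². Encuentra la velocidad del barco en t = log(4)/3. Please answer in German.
Um dies zu lösen, müssen wir 2 Stammfunktionen unserer Gleichung für den Ruck j(t) = 135·exp(3·t) finden. Die Stammfunktion von dem Ruck, mit a(0) = 45, ergibt die Beschleunigung: a(t) = 45·exp(3·t). Die Stammfunktion von der Beschleunigung ist die Geschwindigkeit. Mit v(0) = 15 erhalten wir v(t) = 15·exp(3·t). Wir haben die Geschwindigkeit v(t) = 15·exp(3·t). Durch Einsetzen von t = log(4)/3: v(log(4)/3) = 60.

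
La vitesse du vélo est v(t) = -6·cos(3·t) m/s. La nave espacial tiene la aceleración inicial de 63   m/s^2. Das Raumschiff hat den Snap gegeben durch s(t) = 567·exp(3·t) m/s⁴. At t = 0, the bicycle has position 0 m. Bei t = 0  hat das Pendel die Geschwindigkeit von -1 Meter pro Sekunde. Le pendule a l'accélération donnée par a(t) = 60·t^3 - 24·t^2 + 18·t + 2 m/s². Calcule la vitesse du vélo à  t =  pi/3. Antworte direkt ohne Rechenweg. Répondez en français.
La vitesse à t = pi/3 est v = 6.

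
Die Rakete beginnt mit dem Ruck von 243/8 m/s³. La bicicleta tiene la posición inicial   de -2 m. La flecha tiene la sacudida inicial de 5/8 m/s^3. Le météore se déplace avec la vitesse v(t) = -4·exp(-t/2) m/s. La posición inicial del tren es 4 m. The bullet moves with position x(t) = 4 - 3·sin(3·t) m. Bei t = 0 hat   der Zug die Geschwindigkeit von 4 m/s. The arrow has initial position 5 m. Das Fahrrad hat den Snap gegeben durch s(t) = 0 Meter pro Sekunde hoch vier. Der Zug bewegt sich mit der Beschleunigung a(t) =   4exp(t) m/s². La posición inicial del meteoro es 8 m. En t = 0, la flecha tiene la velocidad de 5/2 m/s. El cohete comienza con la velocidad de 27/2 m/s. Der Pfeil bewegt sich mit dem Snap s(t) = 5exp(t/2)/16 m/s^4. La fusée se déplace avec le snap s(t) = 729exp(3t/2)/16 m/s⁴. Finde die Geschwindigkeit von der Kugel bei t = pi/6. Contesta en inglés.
We must differentiate our position equation x(t) = 4 - 3·sin(3·t) 1 time. The derivative of position gives velocity: v(t) = -9·cos(3·t). Using v(t) = -9·cos(3·t) and substituting t = pi/6, we find v = 0.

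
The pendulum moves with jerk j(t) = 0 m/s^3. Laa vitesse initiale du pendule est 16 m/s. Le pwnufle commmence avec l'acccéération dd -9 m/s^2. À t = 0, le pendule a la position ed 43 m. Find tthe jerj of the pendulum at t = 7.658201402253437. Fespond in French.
De l'équation du jerk j(t) = 0, nous substituons t = 7.658201402253437 pour obtenir j = 0.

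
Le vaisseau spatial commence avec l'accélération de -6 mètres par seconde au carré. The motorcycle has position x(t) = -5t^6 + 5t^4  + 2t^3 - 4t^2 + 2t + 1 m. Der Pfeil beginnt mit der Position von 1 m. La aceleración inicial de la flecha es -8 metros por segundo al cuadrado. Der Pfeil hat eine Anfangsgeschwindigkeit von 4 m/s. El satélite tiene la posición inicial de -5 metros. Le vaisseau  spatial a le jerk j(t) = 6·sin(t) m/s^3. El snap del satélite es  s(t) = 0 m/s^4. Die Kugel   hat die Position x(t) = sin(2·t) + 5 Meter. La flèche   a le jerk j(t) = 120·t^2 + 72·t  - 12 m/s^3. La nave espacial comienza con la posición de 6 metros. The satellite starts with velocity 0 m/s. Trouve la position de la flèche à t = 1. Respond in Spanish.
Necesitamos integrar nuestra ecuación de la sacudida j(t) = 120·t^2 + 72·t - 12 3 veces. La integral de la sacudida, con a(0) = -8, da la aceleración: a(t) = 40·t^3 + 36·t^2 - 12·t - 8. La integral de la aceleración es la velocidad. Usando v(0) = 4, obtenemos v(t) = 10·t^4 + 12·t^3 - 6·t^2 - 8·t + 4. Tomando ∫v(t)dt y aplicando x(0) = 1, encontramos x(t) = 2·t^5 + 3·t^4 - 2·t^3 - 4·t^2 + 4·t + 1. Tenemos la posición x(t) = 2·t^5 + 3·t^4 - 2·t^3 - 4·t^2 + 4·t + 1. Sustituyendo t = 1: x(1) = 4.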